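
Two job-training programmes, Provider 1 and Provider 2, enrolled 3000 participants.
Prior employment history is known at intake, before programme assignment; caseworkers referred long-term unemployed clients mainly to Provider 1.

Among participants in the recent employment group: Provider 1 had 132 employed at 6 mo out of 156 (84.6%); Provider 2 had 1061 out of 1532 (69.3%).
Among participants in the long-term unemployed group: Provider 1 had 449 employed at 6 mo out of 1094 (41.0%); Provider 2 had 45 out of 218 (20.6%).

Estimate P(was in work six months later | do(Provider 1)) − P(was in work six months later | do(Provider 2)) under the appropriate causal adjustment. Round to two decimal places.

Prior employment history is set before the programme has any effect — it is not caused by the programme — and it independently drives the outcome. That makes it a confounder, so the causal comparison is within prior employment history levels.
Adjusting over the population distribution of prior employment history: 0.563·(0.846−0.693) + 0.437·(0.410−0.206) = +0.176.

+0.18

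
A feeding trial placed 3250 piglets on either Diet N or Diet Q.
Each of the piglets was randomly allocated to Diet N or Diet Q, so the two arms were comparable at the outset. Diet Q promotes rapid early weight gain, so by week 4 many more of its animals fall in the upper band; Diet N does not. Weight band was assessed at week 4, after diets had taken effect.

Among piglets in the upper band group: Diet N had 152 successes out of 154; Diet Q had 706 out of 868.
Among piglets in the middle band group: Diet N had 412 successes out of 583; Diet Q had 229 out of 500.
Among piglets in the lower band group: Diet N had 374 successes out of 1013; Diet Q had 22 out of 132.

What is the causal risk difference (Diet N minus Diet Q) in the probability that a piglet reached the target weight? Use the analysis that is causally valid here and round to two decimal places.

The week-4 weight band-specific comparison favours Diet N throughout, but the pooled figures favour Diet Q. The question is whether to condition on week-4 weight band.
Because the diet influences week-4 weight band, week-4 weight band is a post-treatment mediator, not a confounder. Stratifying on it would bias the estimate; the causal effect is the crude pooled difference.
The causal difference is the pooled difference: 0.536 − 0.638 = -0.102.

-0.10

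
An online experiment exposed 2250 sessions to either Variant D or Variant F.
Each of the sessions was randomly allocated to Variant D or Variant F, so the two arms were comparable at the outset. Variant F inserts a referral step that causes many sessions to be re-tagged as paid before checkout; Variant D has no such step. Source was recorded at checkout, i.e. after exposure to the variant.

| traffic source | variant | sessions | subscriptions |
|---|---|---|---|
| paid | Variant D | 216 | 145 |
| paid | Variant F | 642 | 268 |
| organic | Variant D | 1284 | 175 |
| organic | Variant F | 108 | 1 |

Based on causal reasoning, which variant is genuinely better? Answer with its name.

Variant F

The stratified and pooled comparisons disagree (Variant D wins within each traffic source; Variant F wins overall), so the answer turns on the causal role of traffic source.
Traffic source is downstream of the variant. One should not condition on a consequence of treatment, so the overall rates are the right comparison.
Pooled: Variant D 21.3% vs Variant F 35.9%; Variant F is higher overall.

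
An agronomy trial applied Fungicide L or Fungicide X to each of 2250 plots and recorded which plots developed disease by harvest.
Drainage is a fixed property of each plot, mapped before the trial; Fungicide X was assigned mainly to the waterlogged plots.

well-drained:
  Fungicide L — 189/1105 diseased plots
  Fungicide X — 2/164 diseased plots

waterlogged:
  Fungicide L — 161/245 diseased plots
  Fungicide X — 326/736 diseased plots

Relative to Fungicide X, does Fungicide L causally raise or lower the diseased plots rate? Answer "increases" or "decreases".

increases

Fungicide X is lower inside every field drainage stratum but Fungicide L is lower in aggregate. Whether to stratify depends on how field drainage relates to the fungicide.
Field drainage is set before the fungicide has any effect — it is not caused by the fungicide — and it independently drives the outcome. That makes it a confounder, so the causal comparison is within field drainage levels.
Within each level — well-drained: 17.1% vs 1.2%; waterlogged: 65.7% vs 44.3% — Fungicide X is lower every time.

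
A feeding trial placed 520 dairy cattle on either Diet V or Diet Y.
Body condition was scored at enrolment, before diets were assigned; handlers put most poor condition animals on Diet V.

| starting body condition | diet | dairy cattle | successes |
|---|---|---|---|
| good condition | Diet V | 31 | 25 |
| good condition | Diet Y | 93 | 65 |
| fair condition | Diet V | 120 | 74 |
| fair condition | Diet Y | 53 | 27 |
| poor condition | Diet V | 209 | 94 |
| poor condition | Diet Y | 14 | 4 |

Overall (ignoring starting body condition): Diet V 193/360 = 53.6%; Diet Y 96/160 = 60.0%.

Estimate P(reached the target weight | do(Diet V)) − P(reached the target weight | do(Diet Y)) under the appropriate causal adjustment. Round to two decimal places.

Diet V is higher inside every starting body condition stratum but Diet Y is higher in aggregate. Whether to stratify depends on how starting body condition relates to the diet.
Starting body condition differs across diets for reasons unrelated to any effect of the diet itself, and it separately predicts the outcome — a classic confounder. We must compare within starting body condition levels.
Adjusting over the population distribution of starting body condition: 0.238·(0.806−0.699) + 0.333·(0.617−0.509) + 0.429·(0.450−0.286) = +0.132.

+0.13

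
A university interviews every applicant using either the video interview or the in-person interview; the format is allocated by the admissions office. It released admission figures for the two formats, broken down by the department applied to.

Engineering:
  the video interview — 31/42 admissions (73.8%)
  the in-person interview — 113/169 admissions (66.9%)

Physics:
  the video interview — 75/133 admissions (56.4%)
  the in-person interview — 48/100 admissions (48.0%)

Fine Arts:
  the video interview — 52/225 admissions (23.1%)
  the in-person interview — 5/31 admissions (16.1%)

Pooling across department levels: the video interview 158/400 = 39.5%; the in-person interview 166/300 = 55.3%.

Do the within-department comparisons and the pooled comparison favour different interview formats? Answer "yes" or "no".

Within each department level (Engineering 73.8% vs 66.9%; Physics 56.4% vs 48.0%; Fine Arts 23.1% vs 16.1%), the video interview has the higher rate every time. Pooled: 39.5% vs 55.3% — the in-person interview has the higher rate overall. The two comparisons disagree.

yes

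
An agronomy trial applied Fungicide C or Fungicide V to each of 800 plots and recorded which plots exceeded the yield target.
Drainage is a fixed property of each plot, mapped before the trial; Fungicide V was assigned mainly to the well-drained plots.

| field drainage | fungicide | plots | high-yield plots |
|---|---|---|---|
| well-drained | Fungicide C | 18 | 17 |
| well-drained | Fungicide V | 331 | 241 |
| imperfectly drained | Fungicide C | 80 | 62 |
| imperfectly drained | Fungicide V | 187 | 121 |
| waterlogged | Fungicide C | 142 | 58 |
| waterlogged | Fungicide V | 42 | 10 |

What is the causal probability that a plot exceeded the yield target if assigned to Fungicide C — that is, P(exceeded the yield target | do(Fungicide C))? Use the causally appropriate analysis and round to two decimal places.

Here field drainage is a common cause — it drives both which fungicide a case falls under and the outcome. The crude comparison mixes populations; the stratum-specific rates are the causally relevant ones.
Standardising Fungicide C to the population field drainage mix: 0.436·17/18 + 0.334·62/80 + 0.230·58/142 = 0.765.

0.76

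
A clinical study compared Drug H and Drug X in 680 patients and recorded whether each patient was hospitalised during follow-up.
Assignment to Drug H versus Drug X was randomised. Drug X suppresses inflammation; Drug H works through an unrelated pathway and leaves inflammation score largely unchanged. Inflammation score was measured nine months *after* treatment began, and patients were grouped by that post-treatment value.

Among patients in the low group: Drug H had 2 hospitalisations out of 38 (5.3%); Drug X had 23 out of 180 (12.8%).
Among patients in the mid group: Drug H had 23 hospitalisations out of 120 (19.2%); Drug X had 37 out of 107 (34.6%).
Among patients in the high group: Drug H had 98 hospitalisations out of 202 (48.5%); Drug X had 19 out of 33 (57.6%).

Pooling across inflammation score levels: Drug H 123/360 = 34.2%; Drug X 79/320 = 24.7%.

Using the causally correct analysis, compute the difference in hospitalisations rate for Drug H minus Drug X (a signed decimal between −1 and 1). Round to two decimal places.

+0.09

The stratified and pooled comparisons disagree (Drug H wins within each inflammation score; Drug X wins overall), so the answer turns on the causal role of inflammation score.
Stratifying would compare drugs among patients the drugs themselves sorted into inflammation score groups — a form of selection on an intermediate. The unconditioned pooled rates give the total causal effect.
The causal difference is the pooled difference: 0.342 − 0.247 = +0.095.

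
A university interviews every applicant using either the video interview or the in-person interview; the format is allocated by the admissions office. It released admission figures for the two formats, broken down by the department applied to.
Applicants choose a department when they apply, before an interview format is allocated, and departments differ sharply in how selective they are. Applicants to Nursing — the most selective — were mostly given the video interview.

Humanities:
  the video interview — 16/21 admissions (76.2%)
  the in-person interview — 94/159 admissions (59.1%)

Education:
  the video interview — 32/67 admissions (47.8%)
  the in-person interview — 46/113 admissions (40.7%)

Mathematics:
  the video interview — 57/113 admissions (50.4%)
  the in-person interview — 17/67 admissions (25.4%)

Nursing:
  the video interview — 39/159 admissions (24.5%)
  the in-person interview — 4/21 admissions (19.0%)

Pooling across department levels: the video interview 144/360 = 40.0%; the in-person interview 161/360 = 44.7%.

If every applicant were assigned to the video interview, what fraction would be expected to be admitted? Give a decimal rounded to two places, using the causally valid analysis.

The department-specific comparison favours the video interview throughout, but the pooled figures favour the in-person interview. The question is whether to condition on department.
Department is set before the interview format has any effect — it is not caused by the interview format — and it independently drives the outcome. That makes it a confounder, so the causal comparison is within department levels.
Standardising the video interview to the population department mix: 0.250·16/21 + 0.250·32/67 + 0.250·57/113 + 0.250·39/159 = 0.497.

0.50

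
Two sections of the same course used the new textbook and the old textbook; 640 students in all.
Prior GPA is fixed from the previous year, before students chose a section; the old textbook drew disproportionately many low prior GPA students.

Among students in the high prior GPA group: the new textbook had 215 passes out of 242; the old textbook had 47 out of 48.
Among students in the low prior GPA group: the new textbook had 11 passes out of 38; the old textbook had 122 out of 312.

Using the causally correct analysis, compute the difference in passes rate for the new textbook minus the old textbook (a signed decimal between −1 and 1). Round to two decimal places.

Prior GPA band satisfies the back-door criterion: it is not a descendant of the teaching method, and it blocks the spurious path from teaching method to outcome. Adjusting for it (i.e., using the within-prior GPA band rates) gives the causal effect.
Adjusting over the population distribution of prior GPA band: 0.453·(0.888−0.979) + 0.547·(0.289−0.391) = -0.097.

-0.10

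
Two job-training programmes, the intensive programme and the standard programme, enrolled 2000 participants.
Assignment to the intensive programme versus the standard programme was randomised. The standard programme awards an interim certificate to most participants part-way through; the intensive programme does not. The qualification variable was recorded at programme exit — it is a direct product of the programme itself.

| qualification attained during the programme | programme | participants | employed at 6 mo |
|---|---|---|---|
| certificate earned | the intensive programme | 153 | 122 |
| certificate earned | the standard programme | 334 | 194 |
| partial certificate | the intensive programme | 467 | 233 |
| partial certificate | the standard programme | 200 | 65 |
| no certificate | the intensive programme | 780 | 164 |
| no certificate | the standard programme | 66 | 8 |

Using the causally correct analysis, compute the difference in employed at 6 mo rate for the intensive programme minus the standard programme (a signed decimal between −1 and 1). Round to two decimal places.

Because the programme influences qualification attained during the programme, qualification attained during the programme is a post-treatment mediator, not a confounder. Stratifying on it would bias the estimate; the causal effect is the crude pooled difference.
The causal difference is the pooled difference: 0.371 − 0.445 = -0.074.

-0.07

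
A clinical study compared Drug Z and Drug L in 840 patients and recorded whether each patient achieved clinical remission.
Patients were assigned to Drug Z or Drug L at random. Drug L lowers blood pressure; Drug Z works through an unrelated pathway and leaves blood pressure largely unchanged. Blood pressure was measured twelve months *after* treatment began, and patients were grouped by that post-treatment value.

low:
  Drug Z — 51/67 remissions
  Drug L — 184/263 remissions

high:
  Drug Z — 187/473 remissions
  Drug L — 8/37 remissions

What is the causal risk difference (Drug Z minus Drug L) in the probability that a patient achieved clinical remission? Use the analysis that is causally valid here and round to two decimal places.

-0.20

Blood pressure is recorded after the drug and is itself shifted by it — it sits on the causal path from drug to outcome. Conditioning on a mediator would strip out part of the effect we want; the pooled comparison gives the total causal effect.
The causal difference is the pooled difference: 0.441 − 0.640 = -0.199.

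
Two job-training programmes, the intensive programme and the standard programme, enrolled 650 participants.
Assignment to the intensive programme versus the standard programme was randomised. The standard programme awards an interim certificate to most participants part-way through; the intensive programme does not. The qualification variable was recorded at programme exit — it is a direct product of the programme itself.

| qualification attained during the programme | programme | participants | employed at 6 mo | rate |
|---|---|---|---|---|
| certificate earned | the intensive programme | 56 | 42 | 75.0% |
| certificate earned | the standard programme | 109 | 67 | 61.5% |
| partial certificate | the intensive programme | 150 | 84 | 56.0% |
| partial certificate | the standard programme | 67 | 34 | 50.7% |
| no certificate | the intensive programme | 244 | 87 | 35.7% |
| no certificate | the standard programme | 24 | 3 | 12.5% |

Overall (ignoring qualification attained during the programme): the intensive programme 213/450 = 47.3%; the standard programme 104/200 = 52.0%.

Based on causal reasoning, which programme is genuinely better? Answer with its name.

The qualification attained during the programme-specific comparison favours the intensive programme throughout, but the pooled figures favour the standard programme. The question is whether to condition on qualification attained during the programme.
Qualification attained during the programme is downstream of the programme. One should not condition on a consequence of treatment, so the overall rates are the right comparison.
Pooled: the intensive programme 47.3% vs the standard programme 52.0%; the standard programme is higher overall.

the standard programme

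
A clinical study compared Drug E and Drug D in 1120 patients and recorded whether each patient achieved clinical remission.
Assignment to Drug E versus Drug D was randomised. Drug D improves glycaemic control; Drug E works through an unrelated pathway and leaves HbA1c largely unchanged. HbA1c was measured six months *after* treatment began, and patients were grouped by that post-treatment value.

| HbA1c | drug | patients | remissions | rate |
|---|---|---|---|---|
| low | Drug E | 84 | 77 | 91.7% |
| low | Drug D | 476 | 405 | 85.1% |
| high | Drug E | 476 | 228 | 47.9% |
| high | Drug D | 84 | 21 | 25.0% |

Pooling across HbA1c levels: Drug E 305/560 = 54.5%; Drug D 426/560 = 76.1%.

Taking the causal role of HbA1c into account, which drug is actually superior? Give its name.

Drug D

Because the drug influences HbA1c, HbA1c is a post-treatment mediator, not a confounder. Stratifying on it would bias the estimate; the causal effect is the crude pooled difference.
Pooled: Drug E 54.5% vs Drug D 76.1%; Drug D is higher overall.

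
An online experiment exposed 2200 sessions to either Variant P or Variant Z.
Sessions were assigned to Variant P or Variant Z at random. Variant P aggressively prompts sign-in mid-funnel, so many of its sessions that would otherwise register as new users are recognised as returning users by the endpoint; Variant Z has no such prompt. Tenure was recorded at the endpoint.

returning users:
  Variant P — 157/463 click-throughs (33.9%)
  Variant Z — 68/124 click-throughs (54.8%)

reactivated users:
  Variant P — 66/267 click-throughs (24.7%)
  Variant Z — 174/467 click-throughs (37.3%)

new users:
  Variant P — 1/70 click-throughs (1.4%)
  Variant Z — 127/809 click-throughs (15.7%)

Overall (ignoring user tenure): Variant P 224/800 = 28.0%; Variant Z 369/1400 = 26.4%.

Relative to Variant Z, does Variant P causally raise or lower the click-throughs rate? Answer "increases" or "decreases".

User tenure is recorded after the variant and is itself shifted by it — it sits on the causal path from variant to outcome. Conditioning on a mediator would strip out part of the effect we want; the pooled comparison gives the total causal effect.
Pooled: Variant P 28.0% vs Variant Z 26.4%; Variant P is higher overall.

increases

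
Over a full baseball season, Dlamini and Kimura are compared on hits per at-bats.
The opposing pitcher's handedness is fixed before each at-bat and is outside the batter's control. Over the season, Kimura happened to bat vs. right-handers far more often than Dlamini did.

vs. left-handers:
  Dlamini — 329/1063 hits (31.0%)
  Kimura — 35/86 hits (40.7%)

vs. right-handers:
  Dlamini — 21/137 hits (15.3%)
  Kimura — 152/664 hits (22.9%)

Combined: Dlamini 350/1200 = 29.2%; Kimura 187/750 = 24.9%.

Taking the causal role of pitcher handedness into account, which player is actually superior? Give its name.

Kimura

Nothing the player does changes pitcher handedness; the imbalance is an allocation artefact. With pitcher handedness also predicting the outcome, the pooled figure is confounded, and the within-stratum comparison is the causal one.
Within each level — vs. left-handers: 31.0% vs 40.7%; vs. right-handers: 15.3% vs 22.9% — Kimura is higher every time.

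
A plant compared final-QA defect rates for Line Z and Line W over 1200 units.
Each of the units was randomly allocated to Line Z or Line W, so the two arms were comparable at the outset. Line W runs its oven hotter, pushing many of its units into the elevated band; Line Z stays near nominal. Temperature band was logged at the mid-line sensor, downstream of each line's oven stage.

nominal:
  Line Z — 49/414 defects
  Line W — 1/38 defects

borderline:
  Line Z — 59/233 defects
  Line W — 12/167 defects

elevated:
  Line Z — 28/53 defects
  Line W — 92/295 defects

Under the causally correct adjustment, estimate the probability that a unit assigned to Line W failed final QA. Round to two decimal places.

Within every in-process temperature band level Line W has the lower rate, yet pooled Line Z does — Simpson's reversal.
Because the line influences in-process temperature band, in-process temperature band is a post-treatment mediator, not a confounder. Stratifying on it would bias the estimate; the causal effect is the crude pooled difference.
So P(outcome | do(Line W)) is just the pooled rate for Line W: 105/500 = 0.210.

0.21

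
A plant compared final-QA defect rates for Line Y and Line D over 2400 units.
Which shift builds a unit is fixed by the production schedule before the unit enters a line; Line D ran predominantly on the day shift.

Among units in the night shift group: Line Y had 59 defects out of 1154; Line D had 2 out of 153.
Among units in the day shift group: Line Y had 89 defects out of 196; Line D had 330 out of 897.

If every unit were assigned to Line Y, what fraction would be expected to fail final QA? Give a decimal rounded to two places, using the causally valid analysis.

0.23

Line D is lower inside every shift stratum but Line Y is lower in aggregate. Whether to stratify depends on how shift relates to the line.
The imbalance in shift arose from how units were allocated, not from anything the line did; and shift independently affects the outcome. The pooled gap is confounded — condition on shift.
Standardising Line Y to the population shift mix: 0.545·59/1154 + 0.455·89/196 = 0.235.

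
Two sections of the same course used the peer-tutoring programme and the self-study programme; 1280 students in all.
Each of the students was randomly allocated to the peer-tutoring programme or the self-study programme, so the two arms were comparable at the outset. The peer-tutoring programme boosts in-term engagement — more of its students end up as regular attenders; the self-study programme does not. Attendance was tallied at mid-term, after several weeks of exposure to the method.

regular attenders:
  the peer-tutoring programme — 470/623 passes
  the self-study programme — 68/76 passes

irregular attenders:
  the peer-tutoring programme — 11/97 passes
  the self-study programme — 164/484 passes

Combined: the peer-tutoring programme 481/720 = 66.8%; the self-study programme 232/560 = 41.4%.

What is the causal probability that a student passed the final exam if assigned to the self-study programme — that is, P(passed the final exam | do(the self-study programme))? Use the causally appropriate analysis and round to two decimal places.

0.41

Because the teaching method influences mid-term attendance, mid-term attendance is a post-treatment mediator, not a confounder. Stratifying on it would bias the estimate; the causal effect is the crude pooled difference.
So P(outcome | do(the self-study programme)) is just the pooled rate for the self-study programme: 232/560 = 0.414.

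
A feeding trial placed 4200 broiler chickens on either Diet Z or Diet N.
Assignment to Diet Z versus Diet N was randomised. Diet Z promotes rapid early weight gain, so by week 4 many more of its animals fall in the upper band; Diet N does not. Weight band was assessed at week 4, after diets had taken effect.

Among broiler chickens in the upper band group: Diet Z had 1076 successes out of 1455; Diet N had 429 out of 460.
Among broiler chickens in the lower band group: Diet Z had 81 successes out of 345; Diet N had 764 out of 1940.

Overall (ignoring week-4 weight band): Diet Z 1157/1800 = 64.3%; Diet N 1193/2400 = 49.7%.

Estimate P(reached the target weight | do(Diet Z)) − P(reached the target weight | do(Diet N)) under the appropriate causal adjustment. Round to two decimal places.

Stratifying would compare diets among broiler chickens the diets themselves sorted into week-4 weight band groups — a form of selection on an intermediate. The unconditioned pooled rates give the total causal effect.
The causal difference is the pooled difference: 0.643 − 0.497 = +0.146.

+0.15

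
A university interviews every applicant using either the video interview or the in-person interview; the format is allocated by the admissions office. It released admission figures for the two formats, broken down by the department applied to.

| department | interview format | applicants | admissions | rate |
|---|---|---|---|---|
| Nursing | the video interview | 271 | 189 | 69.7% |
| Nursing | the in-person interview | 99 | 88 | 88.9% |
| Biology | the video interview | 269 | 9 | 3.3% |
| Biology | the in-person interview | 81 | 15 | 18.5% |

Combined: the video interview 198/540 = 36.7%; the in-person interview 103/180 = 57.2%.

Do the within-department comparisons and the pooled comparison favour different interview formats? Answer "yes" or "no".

no

Within each department level (Nursing 69.7% vs 88.9%; Biology 3.3% vs 18.5%), the in-person interview has the higher rate every time. Pooled: 36.7% vs 57.2% — the in-person interview has the higher rate overall. They agree.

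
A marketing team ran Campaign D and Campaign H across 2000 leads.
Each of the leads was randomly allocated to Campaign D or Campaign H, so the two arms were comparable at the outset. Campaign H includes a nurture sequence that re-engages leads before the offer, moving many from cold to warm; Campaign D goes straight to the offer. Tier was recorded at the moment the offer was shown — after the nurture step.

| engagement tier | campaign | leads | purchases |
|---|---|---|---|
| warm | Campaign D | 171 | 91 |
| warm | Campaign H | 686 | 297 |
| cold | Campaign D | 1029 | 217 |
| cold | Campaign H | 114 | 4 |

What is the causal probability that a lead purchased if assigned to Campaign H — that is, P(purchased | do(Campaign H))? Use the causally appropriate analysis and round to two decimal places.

Within every engagement tier level Campaign D has the higher rate, yet pooled Campaign H does — Simpson's reversal.
Stratifying would compare campaigns among leads the campaigns themselves sorted into engagement tier groups — a form of selection on an intermediate. The unconditioned pooled rates give the total causal effect.
So P(outcome | do(Campaign H)) is just the pooled rate for Campaign H: 301/800 = 0.376.

0.38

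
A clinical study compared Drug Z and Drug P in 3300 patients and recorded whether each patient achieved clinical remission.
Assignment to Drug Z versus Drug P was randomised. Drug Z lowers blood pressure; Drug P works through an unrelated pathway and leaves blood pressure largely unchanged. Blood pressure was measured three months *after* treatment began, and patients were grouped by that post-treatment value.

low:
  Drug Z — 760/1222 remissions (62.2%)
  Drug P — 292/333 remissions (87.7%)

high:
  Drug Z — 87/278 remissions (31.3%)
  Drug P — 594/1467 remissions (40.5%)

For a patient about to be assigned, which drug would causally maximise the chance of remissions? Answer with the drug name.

Drug P is higher inside every blood pressure stratum but Drug Z is higher in aggregate. Whether to stratify depends on how blood pressure relates to the drug.
Stratifying would compare drugs among patients the drugs themselves sorted into blood pressure groups — a form of selection on an intermediate. The unconditioned pooled rates give the total causal effect.
Pooled: Drug Z 56.5% vs Drug P 49.2%; Drug Z is higher overall.

Drug Z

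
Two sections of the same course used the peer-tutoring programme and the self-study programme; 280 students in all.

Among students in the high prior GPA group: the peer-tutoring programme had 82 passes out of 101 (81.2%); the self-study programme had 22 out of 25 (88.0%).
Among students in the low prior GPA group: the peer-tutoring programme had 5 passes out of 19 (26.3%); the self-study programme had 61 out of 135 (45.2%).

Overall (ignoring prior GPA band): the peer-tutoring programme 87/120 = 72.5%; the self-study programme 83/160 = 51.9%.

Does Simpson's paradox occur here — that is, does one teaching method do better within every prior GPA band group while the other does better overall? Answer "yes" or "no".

Within each prior GPA band level (high prior GPA 81.2% vs 88.0%; low prior GPA 26.3% vs 45.2%), the self-study programme has the higher rate every time. Pooled: 72.5% vs 51.9% — the peer-tutoring programme has the higher rate overall. The two comparisons disagree.

yes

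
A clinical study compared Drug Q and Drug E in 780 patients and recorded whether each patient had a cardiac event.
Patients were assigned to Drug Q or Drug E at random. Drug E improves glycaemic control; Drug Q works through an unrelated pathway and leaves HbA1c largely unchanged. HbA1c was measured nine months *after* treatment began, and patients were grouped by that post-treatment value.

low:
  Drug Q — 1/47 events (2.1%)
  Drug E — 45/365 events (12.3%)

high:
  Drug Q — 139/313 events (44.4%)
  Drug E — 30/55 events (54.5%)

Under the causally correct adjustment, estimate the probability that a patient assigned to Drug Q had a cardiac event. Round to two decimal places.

The stratified and pooled comparisons disagree (Drug Q wins within each HbA1c; Drug E wins overall), so the answer turns on the causal role of HbA1c.
Because the drug influences HbA1c, HbA1c is a post-treatment mediator, not a confounder. Stratifying on it would bias the estimate; the causal effect is the crude pooled difference.
So P(outcome | do(Drug Q)) is just the pooled rate for Drug Q: 140/360 = 0.389.

0.39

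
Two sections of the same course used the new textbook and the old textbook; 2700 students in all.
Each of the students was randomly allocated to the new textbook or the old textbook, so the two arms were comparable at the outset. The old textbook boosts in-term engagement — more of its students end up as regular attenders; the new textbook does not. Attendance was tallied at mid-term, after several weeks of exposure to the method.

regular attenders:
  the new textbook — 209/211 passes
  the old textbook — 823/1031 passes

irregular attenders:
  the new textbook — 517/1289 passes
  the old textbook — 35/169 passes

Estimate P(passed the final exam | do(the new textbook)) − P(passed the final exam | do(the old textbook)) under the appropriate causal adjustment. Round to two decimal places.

The distribution of mid-term attendance is itself part of what the teaching method does — it is an intermediate outcome. Holding it fixed would remove that part of the effect; the total effect is the pooled difference.
The causal difference is the pooled difference: 0.484 − 0.715 = -0.231.

-0.23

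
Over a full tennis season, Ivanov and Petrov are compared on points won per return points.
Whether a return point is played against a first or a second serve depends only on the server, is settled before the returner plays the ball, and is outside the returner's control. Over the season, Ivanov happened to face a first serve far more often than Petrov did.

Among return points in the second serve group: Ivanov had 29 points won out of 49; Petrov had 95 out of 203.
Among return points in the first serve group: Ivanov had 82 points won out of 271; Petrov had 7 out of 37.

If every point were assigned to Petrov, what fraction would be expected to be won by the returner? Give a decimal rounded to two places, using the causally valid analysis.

The serve type-specific comparison favours Ivanov throughout, but the pooled figures favour Petrov. The question is whether to condition on serve type.
Serve type differs across players for reasons unrelated to any effect of the player itself, and it separately predicts the outcome — a classic confounder. We must compare within serve type levels.
Standardising Petrov to the population serve type mix: 0.450·95/203 + 0.550·7/37 = 0.315.

0.31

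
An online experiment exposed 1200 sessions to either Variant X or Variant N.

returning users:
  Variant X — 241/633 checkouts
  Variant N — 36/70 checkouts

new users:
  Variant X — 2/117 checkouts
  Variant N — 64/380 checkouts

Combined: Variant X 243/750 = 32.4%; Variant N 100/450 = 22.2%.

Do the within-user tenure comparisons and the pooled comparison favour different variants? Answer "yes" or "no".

Within each user tenure level (returning users 38.1% vs 51.4%; new users 1.7% vs 16.8%), Variant N has the higher rate every time. Pooled: 32.4% vs 22.2% — Variant X has the higher rate overall. The two comparisons disagree.

yes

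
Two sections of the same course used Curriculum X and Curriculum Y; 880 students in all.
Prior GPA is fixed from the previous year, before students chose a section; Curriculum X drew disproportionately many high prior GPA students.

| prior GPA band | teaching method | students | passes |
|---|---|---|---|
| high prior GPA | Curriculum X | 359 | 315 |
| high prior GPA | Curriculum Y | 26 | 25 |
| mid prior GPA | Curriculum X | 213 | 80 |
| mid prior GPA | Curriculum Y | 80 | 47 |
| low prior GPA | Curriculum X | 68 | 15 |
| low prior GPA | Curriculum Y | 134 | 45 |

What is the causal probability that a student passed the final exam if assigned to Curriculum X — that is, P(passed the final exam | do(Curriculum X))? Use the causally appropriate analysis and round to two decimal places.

Prior GPA band is set before the teaching method has any effect — it is not caused by the teaching method — and it independently drives the outcome. That makes it a confounder, so the causal comparison is within prior GPA band levels.
Standardising Curriculum X to the population prior GPA band mix: 0.438·315/359 + 0.333·80/213 + 0.230·15/68 = 0.560.

0.56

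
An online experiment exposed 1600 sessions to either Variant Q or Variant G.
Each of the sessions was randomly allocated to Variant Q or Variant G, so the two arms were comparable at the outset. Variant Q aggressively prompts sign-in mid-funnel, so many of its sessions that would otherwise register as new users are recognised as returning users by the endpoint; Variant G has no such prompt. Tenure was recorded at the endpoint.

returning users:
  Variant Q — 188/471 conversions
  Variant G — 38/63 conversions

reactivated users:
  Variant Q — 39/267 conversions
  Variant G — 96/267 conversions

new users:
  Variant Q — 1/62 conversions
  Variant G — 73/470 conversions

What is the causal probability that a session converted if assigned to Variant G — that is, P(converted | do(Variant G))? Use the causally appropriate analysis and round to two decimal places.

The distribution of user tenure is itself part of what the variant does — it is an intermediate outcome. Holding it fixed would remove that part of the effect; the total effect is the pooled difference.
So P(outcome | do(Variant G)) is just the pooled rate for Variant G: 207/800 = 0.259.

0.26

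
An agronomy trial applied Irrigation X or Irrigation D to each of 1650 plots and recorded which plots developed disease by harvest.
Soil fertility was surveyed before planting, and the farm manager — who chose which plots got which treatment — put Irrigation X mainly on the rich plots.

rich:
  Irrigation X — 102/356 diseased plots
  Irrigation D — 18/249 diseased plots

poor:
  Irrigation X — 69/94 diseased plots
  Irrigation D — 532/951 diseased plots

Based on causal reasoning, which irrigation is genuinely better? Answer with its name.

The imbalance in soil fertility arose from how plots were allocated, not from anything the irrigation did; and soil fertility independently affects the outcome. The pooled gap is confounded — condition on soil fertility.
Within each level — rich: 28.7% vs 7.2%; poor: 73.4% vs 55.9% — Irrigation D is lower every time.

Irrigation D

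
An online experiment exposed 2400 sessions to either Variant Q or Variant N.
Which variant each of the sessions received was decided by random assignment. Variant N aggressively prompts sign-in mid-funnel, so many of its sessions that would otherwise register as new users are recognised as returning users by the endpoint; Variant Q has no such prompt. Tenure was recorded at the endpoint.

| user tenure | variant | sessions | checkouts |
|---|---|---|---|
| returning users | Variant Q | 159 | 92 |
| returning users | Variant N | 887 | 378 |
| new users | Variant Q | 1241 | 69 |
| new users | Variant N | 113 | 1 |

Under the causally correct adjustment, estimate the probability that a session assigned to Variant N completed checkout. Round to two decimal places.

0.38

User tenure lies on the pathway variant → user tenure → outcome, so adjusting for it blocks the indirect effect. For the total causal effect of variant, use the unadjusted pooled rates.
So P(outcome | do(Variant N)) is just the pooled rate for Variant N: 379/1000 = 0.379.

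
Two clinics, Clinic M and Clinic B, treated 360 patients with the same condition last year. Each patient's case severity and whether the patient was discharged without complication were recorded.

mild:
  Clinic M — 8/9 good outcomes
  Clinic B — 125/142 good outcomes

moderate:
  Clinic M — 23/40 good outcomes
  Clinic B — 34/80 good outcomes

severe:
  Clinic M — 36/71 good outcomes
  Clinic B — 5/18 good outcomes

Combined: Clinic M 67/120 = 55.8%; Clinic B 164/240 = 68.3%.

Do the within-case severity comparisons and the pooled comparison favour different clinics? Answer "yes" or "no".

yes

Within each case severity level (mild 88.9% vs 88.0%; moderate 57.5% vs 42.5%; severe 50.7% vs 27.8%), Clinic M has the higher rate every time. Pooled: 55.8% vs 68.3% — Clinic B has the higher rate overall. The two comparisons disagree.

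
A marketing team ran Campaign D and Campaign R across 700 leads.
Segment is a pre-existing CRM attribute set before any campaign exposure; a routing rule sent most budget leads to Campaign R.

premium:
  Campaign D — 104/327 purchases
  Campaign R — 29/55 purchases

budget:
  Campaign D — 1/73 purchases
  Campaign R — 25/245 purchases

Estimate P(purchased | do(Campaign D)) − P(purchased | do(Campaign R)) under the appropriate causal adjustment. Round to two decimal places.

Here customer segment is a common cause — it drives both which campaign a case falls under and the outcome. The crude comparison mixes populations; the stratum-specific rates are the causally relevant ones.
Adjusting over the population distribution of customer segment: 0.546·(0.318−0.527) + 0.454·(0.014−0.102) = -0.154.

-0.15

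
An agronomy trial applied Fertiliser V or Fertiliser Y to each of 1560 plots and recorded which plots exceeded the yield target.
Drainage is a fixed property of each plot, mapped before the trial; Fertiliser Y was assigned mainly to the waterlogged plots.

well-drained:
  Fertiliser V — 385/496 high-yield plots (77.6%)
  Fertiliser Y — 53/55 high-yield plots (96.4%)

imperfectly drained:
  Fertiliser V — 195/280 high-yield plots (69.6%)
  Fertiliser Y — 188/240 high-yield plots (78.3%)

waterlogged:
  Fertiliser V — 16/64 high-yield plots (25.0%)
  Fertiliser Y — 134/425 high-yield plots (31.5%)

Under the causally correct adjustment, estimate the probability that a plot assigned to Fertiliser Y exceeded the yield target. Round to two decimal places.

Nothing the fertiliser does changes field drainage; the imbalance is an allocation artefact. With field drainage also predicting the outcome, the pooled figure is confounded, and the within-stratum comparison is the causal one.
Standardising Fertiliser Y to the population field drainage mix: 0.353·53/55 + 0.333·188/240 + 0.313·134/425 = 0.700.

0.70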